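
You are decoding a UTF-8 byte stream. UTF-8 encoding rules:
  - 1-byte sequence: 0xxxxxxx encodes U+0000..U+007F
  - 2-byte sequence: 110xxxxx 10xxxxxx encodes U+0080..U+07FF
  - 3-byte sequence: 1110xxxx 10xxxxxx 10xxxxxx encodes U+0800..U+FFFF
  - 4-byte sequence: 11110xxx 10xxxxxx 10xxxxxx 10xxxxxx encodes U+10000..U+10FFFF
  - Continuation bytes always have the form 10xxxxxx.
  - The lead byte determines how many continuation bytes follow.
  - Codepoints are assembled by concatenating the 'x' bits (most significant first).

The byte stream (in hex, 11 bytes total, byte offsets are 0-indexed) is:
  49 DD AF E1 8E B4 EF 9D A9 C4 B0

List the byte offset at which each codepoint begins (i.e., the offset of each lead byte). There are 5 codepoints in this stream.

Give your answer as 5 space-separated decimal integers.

Answer: 0 1 3 6 9

Derivation:
Byte[0]=49: 1-byte ASCII. cp=U+0049
Byte[1]=DD: 2-byte lead, need 1 cont bytes. acc=0x1D
Byte[2]=AF: continuation. acc=(acc<<6)|0x2F=0x76F
Completed: cp=U+076F (starts at byte 1)
Byte[3]=E1: 3-byte lead, need 2 cont bytes. acc=0x1
Byte[4]=8E: continuation. acc=(acc<<6)|0x0E=0x4E
Byte[5]=B4: continuation. acc=(acc<<6)|0x34=0x13B4
Completed: cp=U+13B4 (starts at byte 3)
Byte[6]=EF: 3-byte lead, need 2 cont bytes. acc=0xF
Byte[7]=9D: continuation. acc=(acc<<6)|0x1D=0x3DD
Byte[8]=A9: continuation. acc=(acc<<6)|0x29=0xF769
Completed: cp=U+F769 (starts at byte 6)
Byte[9]=C4: 2-byte lead, need 1 cont bytes. acc=0x4
Byte[10]=B0: continuation. acc=(acc<<6)|0x30=0x130
Completed: cp=U+0130 (starts at byte 9)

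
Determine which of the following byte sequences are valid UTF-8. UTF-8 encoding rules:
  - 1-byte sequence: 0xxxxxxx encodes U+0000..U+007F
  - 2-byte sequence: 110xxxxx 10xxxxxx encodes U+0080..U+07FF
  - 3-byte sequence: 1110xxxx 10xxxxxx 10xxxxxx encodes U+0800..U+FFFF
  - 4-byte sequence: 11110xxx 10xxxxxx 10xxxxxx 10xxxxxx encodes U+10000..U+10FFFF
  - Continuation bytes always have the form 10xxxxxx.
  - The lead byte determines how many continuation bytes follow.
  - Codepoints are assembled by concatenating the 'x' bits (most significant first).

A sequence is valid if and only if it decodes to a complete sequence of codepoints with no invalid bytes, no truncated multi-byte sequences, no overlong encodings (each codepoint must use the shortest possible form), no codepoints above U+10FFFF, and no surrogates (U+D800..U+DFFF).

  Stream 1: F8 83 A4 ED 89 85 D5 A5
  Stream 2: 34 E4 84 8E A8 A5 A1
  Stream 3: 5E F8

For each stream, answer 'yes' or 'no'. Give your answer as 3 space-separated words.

Answer: no no no

Derivation:
Stream 1: error at byte offset 0. INVALID
Stream 2: error at byte offset 4. INVALID
Stream 3: error at byte offset 1. INVALID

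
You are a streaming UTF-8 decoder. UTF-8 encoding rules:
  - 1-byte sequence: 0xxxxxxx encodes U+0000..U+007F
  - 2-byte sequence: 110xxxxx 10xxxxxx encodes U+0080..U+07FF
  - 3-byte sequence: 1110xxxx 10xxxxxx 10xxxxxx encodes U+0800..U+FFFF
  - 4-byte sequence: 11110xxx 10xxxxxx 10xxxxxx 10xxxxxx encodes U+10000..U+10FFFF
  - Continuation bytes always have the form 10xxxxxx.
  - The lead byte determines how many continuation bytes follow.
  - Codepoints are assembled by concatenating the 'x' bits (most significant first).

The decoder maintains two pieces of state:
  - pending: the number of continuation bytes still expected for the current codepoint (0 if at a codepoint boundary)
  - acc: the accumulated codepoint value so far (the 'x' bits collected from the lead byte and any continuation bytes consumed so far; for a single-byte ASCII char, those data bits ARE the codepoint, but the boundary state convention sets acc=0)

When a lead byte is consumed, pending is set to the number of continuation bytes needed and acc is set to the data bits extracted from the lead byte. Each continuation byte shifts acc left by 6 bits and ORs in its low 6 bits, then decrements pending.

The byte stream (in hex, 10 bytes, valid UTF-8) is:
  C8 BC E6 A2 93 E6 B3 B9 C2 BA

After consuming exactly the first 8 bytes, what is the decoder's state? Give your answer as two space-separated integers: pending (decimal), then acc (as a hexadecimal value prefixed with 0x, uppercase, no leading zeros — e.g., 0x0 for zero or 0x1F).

Answer: 0 0x6CF9

Derivation:
Byte[0]=C8: 2-byte lead. pending=1, acc=0x8
Byte[1]=BC: continuation. acc=(acc<<6)|0x3C=0x23C, pending=0
Byte[2]=E6: 3-byte lead. pending=2, acc=0x6
Byte[3]=A2: continuation. acc=(acc<<6)|0x22=0x1A2, pending=1
Byte[4]=93: continuation. acc=(acc<<6)|0x13=0x6893, pending=0
Byte[5]=E6: 3-byte lead. pending=2, acc=0x6
Byte[6]=B3: continuation. acc=(acc<<6)|0x33=0x1B3, pending=1
Byte[7]=B9: continuation. acc=(acc<<6)|0x39=0x6CF9, pending=0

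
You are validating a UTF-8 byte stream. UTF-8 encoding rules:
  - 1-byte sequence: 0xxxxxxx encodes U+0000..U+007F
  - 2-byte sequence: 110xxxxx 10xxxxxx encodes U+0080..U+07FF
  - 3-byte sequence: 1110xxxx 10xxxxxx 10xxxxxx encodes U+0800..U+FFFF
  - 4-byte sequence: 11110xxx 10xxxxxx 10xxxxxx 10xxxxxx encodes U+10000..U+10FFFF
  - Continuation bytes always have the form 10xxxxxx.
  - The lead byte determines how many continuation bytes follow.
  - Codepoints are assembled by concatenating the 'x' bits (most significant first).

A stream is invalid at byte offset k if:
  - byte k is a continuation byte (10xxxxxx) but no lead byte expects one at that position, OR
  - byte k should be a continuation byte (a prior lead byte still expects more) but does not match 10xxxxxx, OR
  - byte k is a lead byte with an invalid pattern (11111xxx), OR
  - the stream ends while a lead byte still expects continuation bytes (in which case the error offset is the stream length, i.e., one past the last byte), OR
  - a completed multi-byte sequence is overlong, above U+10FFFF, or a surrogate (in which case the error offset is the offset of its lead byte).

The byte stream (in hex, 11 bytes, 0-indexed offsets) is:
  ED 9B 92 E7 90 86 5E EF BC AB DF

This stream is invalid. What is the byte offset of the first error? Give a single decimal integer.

Answer: 11

Derivation:
Byte[0]=ED: 3-byte lead, need 2 cont bytes. acc=0xD
Byte[1]=9B: continuation. acc=(acc<<6)|0x1B=0x35B
Byte[2]=92: continuation. acc=(acc<<6)|0x12=0xD6D2
Completed: cp=U+D6D2 (starts at byte 0)
Byte[3]=E7: 3-byte lead, need 2 cont bytes. acc=0x7
Byte[4]=90: continuation. acc=(acc<<6)|0x10=0x1D0
Byte[5]=86: continuation. acc=(acc<<6)|0x06=0x7406
Completed: cp=U+7406 (starts at byte 3)
Byte[6]=5E: 1-byte ASCII. cp=U+005E
Byte[7]=EF: 3-byte lead, need 2 cont bytes. acc=0xF
Byte[8]=BC: continuation. acc=(acc<<6)|0x3C=0x3FC
Byte[9]=AB: continuation. acc=(acc<<6)|0x2B=0xFF2B
Completed: cp=U+FF2B (starts at byte 7)
Byte[10]=DF: 2-byte lead, need 1 cont bytes. acc=0x1F
Byte[11]: stream ended, expected continuation. INVALID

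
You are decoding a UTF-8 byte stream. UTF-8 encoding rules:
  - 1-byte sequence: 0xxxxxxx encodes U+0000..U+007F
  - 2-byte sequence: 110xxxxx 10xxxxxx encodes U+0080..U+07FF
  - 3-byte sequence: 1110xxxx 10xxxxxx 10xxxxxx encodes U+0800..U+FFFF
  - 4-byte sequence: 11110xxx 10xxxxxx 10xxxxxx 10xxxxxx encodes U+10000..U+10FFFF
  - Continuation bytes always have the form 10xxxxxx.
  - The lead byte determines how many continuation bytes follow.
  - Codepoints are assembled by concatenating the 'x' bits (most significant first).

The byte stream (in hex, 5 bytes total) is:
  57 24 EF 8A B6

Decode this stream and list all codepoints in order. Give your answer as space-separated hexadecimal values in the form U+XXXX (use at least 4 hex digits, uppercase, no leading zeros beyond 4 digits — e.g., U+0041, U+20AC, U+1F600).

Answer: U+0057 U+0024 U+F2B6

Derivation:
Byte[0]=57: 1-byte ASCII. cp=U+0057
Byte[1]=24: 1-byte ASCII. cp=U+0024
Byte[2]=EF: 3-byte lead, need 2 cont bytes. acc=0xF
Byte[3]=8A: continuation. acc=(acc<<6)|0x0A=0x3CA
Byte[4]=B6: continuation. acc=(acc<<6)|0x36=0xF2B6
Completed: cp=U+F2B6 (starts at byte 2)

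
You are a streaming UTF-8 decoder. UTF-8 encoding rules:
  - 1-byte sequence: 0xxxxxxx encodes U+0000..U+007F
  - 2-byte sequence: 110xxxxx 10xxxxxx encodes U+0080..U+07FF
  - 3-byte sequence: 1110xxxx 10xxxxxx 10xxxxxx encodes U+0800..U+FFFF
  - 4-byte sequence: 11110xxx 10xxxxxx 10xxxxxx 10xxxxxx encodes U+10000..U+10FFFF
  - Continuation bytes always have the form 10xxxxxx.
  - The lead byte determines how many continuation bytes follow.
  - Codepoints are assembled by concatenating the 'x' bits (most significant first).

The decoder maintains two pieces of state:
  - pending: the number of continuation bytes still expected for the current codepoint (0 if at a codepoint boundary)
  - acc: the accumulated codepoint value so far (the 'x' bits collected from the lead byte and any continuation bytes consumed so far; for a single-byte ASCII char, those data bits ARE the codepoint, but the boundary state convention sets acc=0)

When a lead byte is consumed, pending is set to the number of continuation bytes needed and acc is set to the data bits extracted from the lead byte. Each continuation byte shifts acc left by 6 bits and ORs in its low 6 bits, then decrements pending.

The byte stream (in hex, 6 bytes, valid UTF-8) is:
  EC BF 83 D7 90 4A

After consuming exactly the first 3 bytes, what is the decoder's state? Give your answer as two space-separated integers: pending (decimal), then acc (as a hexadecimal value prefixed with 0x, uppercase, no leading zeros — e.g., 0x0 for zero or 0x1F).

Byte[0]=EC: 3-byte lead. pending=2, acc=0xC
Byte[1]=BF: continuation. acc=(acc<<6)|0x3F=0x33F, pending=1
Byte[2]=83: continuation. acc=(acc<<6)|0x03=0xCFC3, pending=0

Answer: 0 0xCFC3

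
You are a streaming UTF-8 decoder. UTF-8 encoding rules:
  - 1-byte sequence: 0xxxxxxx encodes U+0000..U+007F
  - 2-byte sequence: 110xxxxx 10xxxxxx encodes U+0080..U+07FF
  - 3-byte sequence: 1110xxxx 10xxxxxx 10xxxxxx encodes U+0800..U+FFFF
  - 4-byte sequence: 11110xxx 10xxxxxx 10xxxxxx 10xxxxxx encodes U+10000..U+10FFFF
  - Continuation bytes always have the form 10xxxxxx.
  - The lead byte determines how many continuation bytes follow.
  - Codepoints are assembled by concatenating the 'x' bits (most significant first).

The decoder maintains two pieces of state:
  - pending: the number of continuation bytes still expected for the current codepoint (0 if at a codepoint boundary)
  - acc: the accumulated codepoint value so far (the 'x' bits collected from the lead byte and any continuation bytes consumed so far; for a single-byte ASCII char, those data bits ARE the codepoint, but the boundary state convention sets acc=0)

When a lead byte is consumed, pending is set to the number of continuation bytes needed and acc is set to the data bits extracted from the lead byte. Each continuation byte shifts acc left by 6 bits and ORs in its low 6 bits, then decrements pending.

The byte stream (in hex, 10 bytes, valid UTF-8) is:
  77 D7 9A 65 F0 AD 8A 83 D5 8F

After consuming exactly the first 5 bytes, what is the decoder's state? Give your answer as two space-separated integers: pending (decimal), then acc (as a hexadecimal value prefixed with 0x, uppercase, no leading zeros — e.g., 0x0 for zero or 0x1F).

Answer: 3 0x0

Derivation:
Byte[0]=77: 1-byte. pending=0, acc=0x0
Byte[1]=D7: 2-byte lead. pending=1, acc=0x17
Byte[2]=9A: continuation. acc=(acc<<6)|0x1A=0x5DA, pending=0
Byte[3]=65: 1-byte. pending=0, acc=0x0
Byte[4]=F0: 4-byte lead. pending=3, acc=0x0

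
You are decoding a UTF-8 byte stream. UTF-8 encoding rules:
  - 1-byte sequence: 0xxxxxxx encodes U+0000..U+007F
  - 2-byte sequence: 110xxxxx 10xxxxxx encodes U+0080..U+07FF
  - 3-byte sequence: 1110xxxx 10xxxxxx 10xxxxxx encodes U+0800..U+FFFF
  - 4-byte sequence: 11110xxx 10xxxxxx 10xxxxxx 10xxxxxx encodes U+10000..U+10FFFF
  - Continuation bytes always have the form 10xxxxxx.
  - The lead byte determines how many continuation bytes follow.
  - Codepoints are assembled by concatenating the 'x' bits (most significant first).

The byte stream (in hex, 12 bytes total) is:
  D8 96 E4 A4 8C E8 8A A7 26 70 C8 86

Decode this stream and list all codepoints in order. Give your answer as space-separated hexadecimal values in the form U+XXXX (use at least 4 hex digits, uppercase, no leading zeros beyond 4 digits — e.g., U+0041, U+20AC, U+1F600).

Byte[0]=D8: 2-byte lead, need 1 cont bytes. acc=0x18
Byte[1]=96: continuation. acc=(acc<<6)|0x16=0x616
Completed: cp=U+0616 (starts at byte 0)
Byte[2]=E4: 3-byte lead, need 2 cont bytes. acc=0x4
Byte[3]=A4: continuation. acc=(acc<<6)|0x24=0x124
Byte[4]=8C: continuation. acc=(acc<<6)|0x0C=0x490C
Completed: cp=U+490C (starts at byte 2)
Byte[5]=E8: 3-byte lead, need 2 cont bytes. acc=0x8
Byte[6]=8A: continuation. acc=(acc<<6)|0x0A=0x20A
Byte[7]=A7: continuation. acc=(acc<<6)|0x27=0x82A7
Completed: cp=U+82A7 (starts at byte 5)
Byte[8]=26: 1-byte ASCII. cp=U+0026
Byte[9]=70: 1-byte ASCII. cp=U+0070
Byte[10]=C8: 2-byte lead, need 1 cont bytes. acc=0x8
Byte[11]=86: continuation. acc=(acc<<6)|0x06=0x206
Completed: cp=U+0206 (starts at byte 10)

Answer: U+0616 U+490C U+82A7 U+0026 U+0070 U+0206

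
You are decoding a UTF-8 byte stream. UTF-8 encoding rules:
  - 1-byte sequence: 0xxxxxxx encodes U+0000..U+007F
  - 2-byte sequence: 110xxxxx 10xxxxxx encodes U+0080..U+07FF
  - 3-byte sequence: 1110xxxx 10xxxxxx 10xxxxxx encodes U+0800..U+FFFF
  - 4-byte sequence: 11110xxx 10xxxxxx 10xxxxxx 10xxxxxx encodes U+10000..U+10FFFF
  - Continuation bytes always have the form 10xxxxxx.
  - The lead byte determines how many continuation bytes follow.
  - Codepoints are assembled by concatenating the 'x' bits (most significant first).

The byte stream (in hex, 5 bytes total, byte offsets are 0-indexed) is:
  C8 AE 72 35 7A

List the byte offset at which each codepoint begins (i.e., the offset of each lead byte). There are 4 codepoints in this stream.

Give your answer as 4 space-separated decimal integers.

Byte[0]=C8: 2-byte lead, need 1 cont bytes. acc=0x8
Byte[1]=AE: continuation. acc=(acc<<6)|0x2E=0x22E
Completed: cp=U+022E (starts at byte 0)
Byte[2]=72: 1-byte ASCII. cp=U+0072
Byte[3]=35: 1-byte ASCII. cp=U+0035
Byte[4]=7A: 1-byte ASCII. cp=U+007A

Answer: 0 2 3 4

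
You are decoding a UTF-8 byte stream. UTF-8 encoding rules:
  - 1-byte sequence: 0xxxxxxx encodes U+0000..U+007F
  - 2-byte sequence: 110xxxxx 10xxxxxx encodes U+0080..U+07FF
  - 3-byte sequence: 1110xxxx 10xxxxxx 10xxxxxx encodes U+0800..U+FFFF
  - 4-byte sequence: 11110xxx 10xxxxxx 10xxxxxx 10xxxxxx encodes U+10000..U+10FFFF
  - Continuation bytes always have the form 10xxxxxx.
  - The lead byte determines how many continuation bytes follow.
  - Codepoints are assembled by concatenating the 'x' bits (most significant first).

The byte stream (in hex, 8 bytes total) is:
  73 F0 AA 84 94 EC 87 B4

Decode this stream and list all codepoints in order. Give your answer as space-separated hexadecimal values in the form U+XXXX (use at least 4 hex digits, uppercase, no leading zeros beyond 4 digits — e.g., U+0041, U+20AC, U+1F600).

Byte[0]=73: 1-byte ASCII. cp=U+0073
Byte[1]=F0: 4-byte lead, need 3 cont bytes. acc=0x0
Byte[2]=AA: continuation. acc=(acc<<6)|0x2A=0x2A
Byte[3]=84: continuation. acc=(acc<<6)|0x04=0xA84
Byte[4]=94: continuation. acc=(acc<<6)|0x14=0x2A114
Completed: cp=U+2A114 (starts at byte 1)
Byte[5]=EC: 3-byte lead, need 2 cont bytes. acc=0xC
Byte[6]=87: continuation. acc=(acc<<6)|0x07=0x307
Byte[7]=B4: continuation. acc=(acc<<6)|0x34=0xC1F4
Completed: cp=U+C1F4 (starts at byte 5)

Answer: U+0073 U+2A114 U+C1F4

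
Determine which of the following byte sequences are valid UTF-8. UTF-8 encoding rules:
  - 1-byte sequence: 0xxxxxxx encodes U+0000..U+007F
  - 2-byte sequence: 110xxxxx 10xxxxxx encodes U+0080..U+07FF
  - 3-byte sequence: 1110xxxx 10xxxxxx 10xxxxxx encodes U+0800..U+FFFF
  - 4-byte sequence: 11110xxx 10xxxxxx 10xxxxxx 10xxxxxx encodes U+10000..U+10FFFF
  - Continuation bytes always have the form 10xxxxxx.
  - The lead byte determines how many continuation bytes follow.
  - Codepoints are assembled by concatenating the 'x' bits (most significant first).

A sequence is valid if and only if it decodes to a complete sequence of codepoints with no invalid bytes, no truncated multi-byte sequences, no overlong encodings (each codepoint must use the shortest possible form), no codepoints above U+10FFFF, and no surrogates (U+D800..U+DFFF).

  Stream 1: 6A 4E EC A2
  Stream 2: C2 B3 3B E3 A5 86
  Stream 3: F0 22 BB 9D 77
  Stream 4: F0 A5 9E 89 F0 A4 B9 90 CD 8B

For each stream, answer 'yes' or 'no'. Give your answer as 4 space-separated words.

Stream 1: error at byte offset 4. INVALID
Stream 2: decodes cleanly. VALID
Stream 3: error at byte offset 1. INVALID
Stream 4: decodes cleanly. VALID

Answer: no yes no yes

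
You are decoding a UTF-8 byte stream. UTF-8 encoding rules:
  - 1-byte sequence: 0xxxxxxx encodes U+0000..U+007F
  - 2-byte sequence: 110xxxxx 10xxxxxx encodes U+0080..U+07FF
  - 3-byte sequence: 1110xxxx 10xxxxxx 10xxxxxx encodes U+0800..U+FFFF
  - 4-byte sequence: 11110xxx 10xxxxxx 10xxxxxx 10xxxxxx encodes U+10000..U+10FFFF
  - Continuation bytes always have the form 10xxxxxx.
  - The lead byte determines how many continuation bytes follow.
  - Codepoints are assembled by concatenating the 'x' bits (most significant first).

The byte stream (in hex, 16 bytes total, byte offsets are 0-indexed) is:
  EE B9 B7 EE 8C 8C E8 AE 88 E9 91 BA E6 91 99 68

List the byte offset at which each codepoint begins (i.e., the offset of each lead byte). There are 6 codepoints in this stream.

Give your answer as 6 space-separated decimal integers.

Byte[0]=EE: 3-byte lead, need 2 cont bytes. acc=0xE
Byte[1]=B9: continuation. acc=(acc<<6)|0x39=0x3B9
Byte[2]=B7: continuation. acc=(acc<<6)|0x37=0xEE77
Completed: cp=U+EE77 (starts at byte 0)
Byte[3]=EE: 3-byte lead, need 2 cont bytes. acc=0xE
Byte[4]=8C: continuation. acc=(acc<<6)|0x0C=0x38C
Byte[5]=8C: continuation. acc=(acc<<6)|0x0C=0xE30C
Completed: cp=U+E30C (starts at byte 3)
Byte[6]=E8: 3-byte lead, need 2 cont bytes. acc=0x8
Byte[7]=AE: continuation. acc=(acc<<6)|0x2E=0x22E
Byte[8]=88: continuation. acc=(acc<<6)|0x08=0x8B88
Completed: cp=U+8B88 (starts at byte 6)
Byte[9]=E9: 3-byte lead, need 2 cont bytes. acc=0x9
Byte[10]=91: continuation. acc=(acc<<6)|0x11=0x251
Byte[11]=BA: continuation. acc=(acc<<6)|0x3A=0x947A
Completed: cp=U+947A (starts at byte 9)
Byte[12]=E6: 3-byte lead, need 2 cont bytes. acc=0x6
Byte[13]=91: continuation. acc=(acc<<6)|0x11=0x191
Byte[14]=99: continuation. acc=(acc<<6)|0x19=0x6459
Completed: cp=U+6459 (starts at byte 12)
Byte[15]=68: 1-byte ASCII. cp=U+0068

Answer: 0 3 6 9 12 15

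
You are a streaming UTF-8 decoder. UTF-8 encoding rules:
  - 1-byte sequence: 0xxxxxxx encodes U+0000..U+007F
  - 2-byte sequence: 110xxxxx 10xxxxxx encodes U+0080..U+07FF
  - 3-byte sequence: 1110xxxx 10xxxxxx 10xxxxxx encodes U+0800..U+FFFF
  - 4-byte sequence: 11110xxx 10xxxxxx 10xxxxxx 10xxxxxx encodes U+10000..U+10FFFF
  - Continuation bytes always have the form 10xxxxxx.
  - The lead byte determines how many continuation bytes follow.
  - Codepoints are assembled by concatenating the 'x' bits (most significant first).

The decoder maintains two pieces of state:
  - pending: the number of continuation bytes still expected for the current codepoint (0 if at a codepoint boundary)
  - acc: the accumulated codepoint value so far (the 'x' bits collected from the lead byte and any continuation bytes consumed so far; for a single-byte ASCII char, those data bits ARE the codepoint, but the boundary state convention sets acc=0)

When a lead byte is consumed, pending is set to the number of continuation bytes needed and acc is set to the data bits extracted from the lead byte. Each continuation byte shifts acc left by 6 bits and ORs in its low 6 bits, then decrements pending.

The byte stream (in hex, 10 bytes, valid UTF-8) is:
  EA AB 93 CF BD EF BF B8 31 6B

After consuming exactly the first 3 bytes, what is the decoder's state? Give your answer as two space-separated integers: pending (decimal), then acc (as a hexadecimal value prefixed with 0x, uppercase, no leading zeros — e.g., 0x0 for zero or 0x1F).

Byte[0]=EA: 3-byte lead. pending=2, acc=0xA
Byte[1]=AB: continuation. acc=(acc<<6)|0x2B=0x2AB, pending=1
Byte[2]=93: continuation. acc=(acc<<6)|0x13=0xAAD3, pending=0

Answer: 0 0xAAD3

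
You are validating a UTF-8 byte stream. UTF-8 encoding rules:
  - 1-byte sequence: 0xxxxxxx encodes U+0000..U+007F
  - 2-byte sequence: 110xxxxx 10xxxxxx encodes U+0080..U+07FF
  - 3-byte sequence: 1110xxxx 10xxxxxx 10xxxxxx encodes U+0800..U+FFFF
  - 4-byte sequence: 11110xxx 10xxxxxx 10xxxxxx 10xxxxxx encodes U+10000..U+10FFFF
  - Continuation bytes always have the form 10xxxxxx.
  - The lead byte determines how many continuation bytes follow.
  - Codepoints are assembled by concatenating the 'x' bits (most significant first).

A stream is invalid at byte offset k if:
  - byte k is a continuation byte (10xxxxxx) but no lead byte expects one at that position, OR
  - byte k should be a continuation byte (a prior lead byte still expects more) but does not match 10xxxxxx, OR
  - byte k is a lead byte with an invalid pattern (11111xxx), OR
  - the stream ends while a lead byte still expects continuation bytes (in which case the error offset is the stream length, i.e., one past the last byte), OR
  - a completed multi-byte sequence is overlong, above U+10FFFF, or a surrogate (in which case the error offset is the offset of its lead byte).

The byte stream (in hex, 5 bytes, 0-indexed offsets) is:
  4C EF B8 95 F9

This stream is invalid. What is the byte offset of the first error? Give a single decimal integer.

Answer: 4

Derivation:
Byte[0]=4C: 1-byte ASCII. cp=U+004C
Byte[1]=EF: 3-byte lead, need 2 cont bytes. acc=0xF
Byte[2]=B8: continuation. acc=(acc<<6)|0x38=0x3F8
Byte[3]=95: continuation. acc=(acc<<6)|0x15=0xFE15
Completed: cp=U+FE15 (starts at byte 1)
Byte[4]=F9: INVALID lead byte (not 0xxx/110x/1110/11110)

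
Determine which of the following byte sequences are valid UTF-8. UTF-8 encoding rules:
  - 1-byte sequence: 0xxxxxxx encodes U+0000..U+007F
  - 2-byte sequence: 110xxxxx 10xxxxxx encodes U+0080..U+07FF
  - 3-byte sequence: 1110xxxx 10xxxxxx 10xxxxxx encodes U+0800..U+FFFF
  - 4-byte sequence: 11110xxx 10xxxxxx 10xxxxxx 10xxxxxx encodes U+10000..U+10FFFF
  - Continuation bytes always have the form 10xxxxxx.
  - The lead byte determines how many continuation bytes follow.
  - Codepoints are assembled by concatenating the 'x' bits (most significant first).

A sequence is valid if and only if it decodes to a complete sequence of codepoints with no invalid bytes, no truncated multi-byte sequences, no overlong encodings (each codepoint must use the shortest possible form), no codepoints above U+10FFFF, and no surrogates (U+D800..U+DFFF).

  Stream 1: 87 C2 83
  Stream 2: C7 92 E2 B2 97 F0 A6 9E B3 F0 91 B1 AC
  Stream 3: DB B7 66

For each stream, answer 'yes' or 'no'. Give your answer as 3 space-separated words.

Stream 1: error at byte offset 0. INVALID
Stream 2: decodes cleanly. VALID
Stream 3: decodes cleanly. VALID

Answer: no yes yes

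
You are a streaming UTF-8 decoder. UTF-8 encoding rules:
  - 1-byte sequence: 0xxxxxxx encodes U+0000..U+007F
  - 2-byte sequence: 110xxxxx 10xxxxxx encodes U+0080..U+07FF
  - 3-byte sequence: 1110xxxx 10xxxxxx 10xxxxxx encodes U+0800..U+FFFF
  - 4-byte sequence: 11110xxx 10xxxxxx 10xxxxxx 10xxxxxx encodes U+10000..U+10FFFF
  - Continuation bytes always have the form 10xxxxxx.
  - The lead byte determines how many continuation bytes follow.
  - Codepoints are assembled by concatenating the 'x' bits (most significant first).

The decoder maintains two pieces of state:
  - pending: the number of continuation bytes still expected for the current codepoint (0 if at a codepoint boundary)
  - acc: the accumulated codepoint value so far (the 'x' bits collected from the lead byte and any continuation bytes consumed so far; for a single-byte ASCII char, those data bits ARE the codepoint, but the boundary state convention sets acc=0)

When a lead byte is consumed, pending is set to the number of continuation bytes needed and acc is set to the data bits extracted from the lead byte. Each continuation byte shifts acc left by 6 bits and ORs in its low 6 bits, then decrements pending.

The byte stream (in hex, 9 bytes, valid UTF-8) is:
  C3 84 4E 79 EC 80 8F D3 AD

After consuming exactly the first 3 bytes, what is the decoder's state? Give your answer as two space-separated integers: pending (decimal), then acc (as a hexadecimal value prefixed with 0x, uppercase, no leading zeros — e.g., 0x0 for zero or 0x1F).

Byte[0]=C3: 2-byte lead. pending=1, acc=0x3
Byte[1]=84: continuation. acc=(acc<<6)|0x04=0xC4, pending=0
Byte[2]=4E: 1-byte. pending=0, acc=0x0

Answer: 0 0x0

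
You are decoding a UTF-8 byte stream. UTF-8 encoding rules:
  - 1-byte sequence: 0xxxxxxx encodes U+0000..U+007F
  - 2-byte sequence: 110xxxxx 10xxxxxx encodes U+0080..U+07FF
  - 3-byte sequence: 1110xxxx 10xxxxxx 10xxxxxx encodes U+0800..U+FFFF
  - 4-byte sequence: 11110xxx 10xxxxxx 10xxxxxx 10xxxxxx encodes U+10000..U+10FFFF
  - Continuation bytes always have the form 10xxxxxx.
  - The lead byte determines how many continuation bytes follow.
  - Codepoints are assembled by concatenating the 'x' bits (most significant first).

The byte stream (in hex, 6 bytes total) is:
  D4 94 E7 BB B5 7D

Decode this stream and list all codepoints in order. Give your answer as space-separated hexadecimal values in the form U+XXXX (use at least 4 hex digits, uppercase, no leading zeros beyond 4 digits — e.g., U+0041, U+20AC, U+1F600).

Answer: U+0514 U+7EF5 U+007D

Derivation:
Byte[0]=D4: 2-byte lead, need 1 cont bytes. acc=0x14
Byte[1]=94: continuation. acc=(acc<<6)|0x14=0x514
Completed: cp=U+0514 (starts at byte 0)
Byte[2]=E7: 3-byte lead, need 2 cont bytes. acc=0x7
Byte[3]=BB: continuation. acc=(acc<<6)|0x3B=0x1FB
Byte[4]=B5: continuation. acc=(acc<<6)|0x35=0x7EF5
Completed: cp=U+7EF5 (starts at byte 2)
Byte[5]=7D: 1-byte ASCII. cp=U+007D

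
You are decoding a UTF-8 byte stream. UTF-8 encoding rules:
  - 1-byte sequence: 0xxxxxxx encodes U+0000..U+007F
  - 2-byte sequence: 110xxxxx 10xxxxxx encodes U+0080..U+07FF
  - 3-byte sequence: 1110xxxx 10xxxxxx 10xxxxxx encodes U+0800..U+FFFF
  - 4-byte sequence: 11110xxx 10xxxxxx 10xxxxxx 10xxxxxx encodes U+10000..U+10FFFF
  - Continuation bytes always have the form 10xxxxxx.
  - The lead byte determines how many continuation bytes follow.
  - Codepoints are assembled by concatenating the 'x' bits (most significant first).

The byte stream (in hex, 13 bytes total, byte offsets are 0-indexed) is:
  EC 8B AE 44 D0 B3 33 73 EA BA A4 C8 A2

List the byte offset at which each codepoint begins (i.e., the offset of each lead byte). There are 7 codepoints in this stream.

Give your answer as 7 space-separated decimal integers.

Answer: 0 3 4 6 7 8 11

Derivation:
Byte[0]=EC: 3-byte lead, need 2 cont bytes. acc=0xC
Byte[1]=8B: continuation. acc=(acc<<6)|0x0B=0x30B
Byte[2]=AE: continuation. acc=(acc<<6)|0x2E=0xC2EE
Completed: cp=U+C2EE (starts at byte 0)
Byte[3]=44: 1-byte ASCII. cp=U+0044
Byte[4]=D0: 2-byte lead, need 1 cont bytes. acc=0x10
Byte[5]=B3: continuation. acc=(acc<<6)|0x33=0x433
Completed: cp=U+0433 (starts at byte 4)
Byte[6]=33: 1-byte ASCII. cp=U+0033
Byte[7]=73: 1-byte ASCII. cp=U+0073
Byte[8]=EA: 3-byte lead, need 2 cont bytes. acc=0xA
Byte[9]=BA: continuation. acc=(acc<<6)|0x3A=0x2BA
Byte[10]=A4: continuation. acc=(acc<<6)|0x24=0xAEA4
Completed: cp=U+AEA4 (starts at byte 8)
Byte[11]=C8: 2-byte lead, need 1 cont bytes. acc=0x8
Byte[12]=A2: continuation. acc=(acc<<6)|0x22=0x222
Completed: cp=U+0222 (starts at byte 11)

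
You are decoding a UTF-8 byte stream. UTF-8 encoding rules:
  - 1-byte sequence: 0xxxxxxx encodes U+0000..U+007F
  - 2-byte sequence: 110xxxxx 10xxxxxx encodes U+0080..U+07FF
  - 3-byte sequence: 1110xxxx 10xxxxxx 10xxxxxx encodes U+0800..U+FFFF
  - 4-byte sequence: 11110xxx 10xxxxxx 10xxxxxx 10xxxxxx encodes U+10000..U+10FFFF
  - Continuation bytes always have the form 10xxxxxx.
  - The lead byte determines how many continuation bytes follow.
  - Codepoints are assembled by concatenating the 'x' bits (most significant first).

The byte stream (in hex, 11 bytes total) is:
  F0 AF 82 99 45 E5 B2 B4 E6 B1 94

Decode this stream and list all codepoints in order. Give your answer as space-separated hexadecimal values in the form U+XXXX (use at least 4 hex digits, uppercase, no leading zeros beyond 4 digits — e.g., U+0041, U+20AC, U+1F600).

Answer: U+2F099 U+0045 U+5CB4 U+6C54

Derivation:
Byte[0]=F0: 4-byte lead, need 3 cont bytes. acc=0x0
Byte[1]=AF: continuation. acc=(acc<<6)|0x2F=0x2F
Byte[2]=82: continuation. acc=(acc<<6)|0x02=0xBC2
Byte[3]=99: continuation. acc=(acc<<6)|0x19=0x2F099
Completed: cp=U+2F099 (starts at byte 0)
Byte[4]=45: 1-byte ASCII. cp=U+0045
Byte[5]=E5: 3-byte lead, need 2 cont bytes. acc=0x5
Byte[6]=B2: continuation. acc=(acc<<6)|0x32=0x172
Byte[7]=B4: continuation. acc=(acc<<6)|0x34=0x5CB4
Completed: cp=U+5CB4 (starts at byte 5)
Byte[8]=E6: 3-byte lead, need 2 cont bytes. acc=0x6
Byte[9]=B1: continuation. acc=(acc<<6)|0x31=0x1B1
Byte[10]=94: continuation. acc=(acc<<6)|0x14=0x6C54
Completed: cp=U+6C54 (starts at byte 8)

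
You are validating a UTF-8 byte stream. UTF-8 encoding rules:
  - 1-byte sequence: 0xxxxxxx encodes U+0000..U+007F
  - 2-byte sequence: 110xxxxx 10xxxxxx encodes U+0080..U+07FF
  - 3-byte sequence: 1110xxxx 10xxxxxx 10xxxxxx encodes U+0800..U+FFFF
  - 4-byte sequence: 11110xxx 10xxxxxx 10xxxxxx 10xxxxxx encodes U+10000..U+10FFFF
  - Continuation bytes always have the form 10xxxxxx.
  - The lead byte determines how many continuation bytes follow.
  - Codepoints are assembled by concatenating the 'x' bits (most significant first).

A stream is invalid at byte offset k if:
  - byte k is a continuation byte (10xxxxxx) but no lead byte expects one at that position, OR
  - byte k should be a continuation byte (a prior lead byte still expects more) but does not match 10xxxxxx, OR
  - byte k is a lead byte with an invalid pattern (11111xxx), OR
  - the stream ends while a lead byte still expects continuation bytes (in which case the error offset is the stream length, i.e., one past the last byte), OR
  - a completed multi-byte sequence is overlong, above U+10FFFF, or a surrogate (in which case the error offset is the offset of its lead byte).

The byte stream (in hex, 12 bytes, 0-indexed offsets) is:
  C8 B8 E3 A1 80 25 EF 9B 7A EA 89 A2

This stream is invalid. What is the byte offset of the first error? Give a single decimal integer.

Byte[0]=C8: 2-byte lead, need 1 cont bytes. acc=0x8
Byte[1]=B8: continuation. acc=(acc<<6)|0x38=0x238
Completed: cp=U+0238 (starts at byte 0)
Byte[2]=E3: 3-byte lead, need 2 cont bytes. acc=0x3
Byte[3]=A1: continuation. acc=(acc<<6)|0x21=0xE1
Byte[4]=80: continuation. acc=(acc<<6)|0x00=0x3840
Completed: cp=U+3840 (starts at byte 2)
Byte[5]=25: 1-byte ASCII. cp=U+0025
Byte[6]=EF: 3-byte lead, need 2 cont bytes. acc=0xF
Byte[7]=9B: continuation. acc=(acc<<6)|0x1B=0x3DB
Byte[8]=7A: expected 10xxxxxx continuation. INVALID

Answer: 8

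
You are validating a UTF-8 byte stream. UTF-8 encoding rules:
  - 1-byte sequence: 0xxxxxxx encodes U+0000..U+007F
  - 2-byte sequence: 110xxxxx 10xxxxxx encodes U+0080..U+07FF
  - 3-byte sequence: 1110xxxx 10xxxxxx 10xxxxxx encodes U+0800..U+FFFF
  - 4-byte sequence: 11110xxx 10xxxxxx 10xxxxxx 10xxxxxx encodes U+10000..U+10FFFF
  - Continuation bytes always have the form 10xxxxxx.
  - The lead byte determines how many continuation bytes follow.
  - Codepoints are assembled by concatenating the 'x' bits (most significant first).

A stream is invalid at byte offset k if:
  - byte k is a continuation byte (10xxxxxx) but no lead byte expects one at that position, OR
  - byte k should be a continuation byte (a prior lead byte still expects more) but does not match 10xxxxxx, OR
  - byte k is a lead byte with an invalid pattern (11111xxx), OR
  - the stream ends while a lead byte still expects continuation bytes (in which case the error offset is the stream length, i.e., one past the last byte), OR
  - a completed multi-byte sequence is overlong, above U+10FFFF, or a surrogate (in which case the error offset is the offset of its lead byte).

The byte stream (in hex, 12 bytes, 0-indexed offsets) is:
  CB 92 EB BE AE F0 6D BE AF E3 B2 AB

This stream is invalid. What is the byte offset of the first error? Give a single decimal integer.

Answer: 6

Derivation:
Byte[0]=CB: 2-byte lead, need 1 cont bytes. acc=0xB
Byte[1]=92: continuation. acc=(acc<<6)|0x12=0x2D2
Completed: cp=U+02D2 (starts at byte 0)
Byte[2]=EB: 3-byte lead, need 2 cont bytes. acc=0xB
Byte[3]=BE: continuation. acc=(acc<<6)|0x3E=0x2FE
Byte[4]=AE: continuation. acc=(acc<<6)|0x2E=0xBFAE
Completed: cp=U+BFAE (starts at byte 2)
Byte[5]=F0: 4-byte lead, need 3 cont bytes. acc=0x0
Byte[6]=6D: expected 10xxxxxx continuation. INVALID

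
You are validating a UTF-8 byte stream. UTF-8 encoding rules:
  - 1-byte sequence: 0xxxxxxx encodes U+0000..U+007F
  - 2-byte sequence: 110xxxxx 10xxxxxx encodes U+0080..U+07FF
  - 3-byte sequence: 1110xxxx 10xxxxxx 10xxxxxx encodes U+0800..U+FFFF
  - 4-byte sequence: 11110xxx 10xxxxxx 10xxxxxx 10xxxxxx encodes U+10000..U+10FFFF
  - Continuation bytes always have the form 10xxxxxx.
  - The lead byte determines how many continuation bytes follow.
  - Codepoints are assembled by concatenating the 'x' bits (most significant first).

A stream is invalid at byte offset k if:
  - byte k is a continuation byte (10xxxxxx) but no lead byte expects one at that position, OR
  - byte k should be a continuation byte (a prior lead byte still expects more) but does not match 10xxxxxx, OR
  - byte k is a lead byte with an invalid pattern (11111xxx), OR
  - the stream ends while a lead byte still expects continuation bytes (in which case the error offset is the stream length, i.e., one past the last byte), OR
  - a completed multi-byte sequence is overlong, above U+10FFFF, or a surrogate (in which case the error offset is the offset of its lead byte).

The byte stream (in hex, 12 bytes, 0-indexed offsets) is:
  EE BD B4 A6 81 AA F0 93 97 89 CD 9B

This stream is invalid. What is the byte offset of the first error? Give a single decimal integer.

Answer: 3

Derivation:
Byte[0]=EE: 3-byte lead, need 2 cont bytes. acc=0xE
Byte[1]=BD: continuation. acc=(acc<<6)|0x3D=0x3BD
Byte[2]=B4: continuation. acc=(acc<<6)|0x34=0xEF74
Completed: cp=U+EF74 (starts at byte 0)
Byte[3]=A6: INVALID lead byte (not 0xxx/110x/1110/11110)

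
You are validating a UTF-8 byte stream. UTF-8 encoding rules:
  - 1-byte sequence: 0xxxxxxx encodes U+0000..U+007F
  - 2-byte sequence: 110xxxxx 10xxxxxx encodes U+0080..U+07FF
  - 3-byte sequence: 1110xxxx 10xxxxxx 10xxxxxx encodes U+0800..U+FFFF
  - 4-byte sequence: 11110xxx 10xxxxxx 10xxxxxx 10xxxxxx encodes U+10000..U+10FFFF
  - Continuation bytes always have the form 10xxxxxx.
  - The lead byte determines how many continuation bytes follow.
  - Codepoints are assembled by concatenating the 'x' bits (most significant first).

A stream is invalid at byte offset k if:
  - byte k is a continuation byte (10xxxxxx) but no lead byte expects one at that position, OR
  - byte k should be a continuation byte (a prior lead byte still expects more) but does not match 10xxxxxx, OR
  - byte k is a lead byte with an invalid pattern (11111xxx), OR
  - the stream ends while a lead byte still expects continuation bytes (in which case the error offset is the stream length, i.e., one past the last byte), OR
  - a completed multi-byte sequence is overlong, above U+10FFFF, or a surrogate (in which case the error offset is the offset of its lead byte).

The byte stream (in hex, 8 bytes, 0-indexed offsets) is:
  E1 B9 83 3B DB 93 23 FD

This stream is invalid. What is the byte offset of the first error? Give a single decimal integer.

Answer: 7

Derivation:
Byte[0]=E1: 3-byte lead, need 2 cont bytes. acc=0x1
Byte[1]=B9: continuation. acc=(acc<<6)|0x39=0x79
Byte[2]=83: continuation. acc=(acc<<6)|0x03=0x1E43
Completed: cp=U+1E43 (starts at byte 0)
Byte[3]=3B: 1-byte ASCII. cp=U+003B
Byte[4]=DB: 2-byte lead, need 1 cont bytes. acc=0x1B
Byte[5]=93: continuation. acc=(acc<<6)|0x13=0x6D3
Completed: cp=U+06D3 (starts at byte 4)
Byte[6]=23: 1-byte ASCII. cp=U+0023
Byte[7]=FD: INVALID lead byte (not 0xxx/110x/1110/11110)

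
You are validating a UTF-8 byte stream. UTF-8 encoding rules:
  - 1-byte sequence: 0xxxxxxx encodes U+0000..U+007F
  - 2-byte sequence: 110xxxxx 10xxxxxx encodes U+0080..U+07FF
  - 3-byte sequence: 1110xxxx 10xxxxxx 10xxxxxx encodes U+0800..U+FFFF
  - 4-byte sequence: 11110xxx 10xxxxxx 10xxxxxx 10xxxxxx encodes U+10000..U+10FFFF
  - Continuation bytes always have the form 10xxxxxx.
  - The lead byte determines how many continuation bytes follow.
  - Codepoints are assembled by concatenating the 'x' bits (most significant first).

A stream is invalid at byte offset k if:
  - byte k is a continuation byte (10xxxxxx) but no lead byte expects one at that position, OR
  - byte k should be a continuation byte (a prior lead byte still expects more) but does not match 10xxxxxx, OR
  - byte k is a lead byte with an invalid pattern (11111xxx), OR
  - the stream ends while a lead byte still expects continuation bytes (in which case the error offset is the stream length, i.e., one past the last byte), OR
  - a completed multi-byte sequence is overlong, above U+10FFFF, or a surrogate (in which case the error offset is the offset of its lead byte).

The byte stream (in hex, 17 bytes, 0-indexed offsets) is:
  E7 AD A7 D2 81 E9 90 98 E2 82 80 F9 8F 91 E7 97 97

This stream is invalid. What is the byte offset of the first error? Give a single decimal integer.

Answer: 11

Derivation:
Byte[0]=E7: 3-byte lead, need 2 cont bytes. acc=0x7
Byte[1]=AD: continuation. acc=(acc<<6)|0x2D=0x1ED
Byte[2]=A7: continuation. acc=(acc<<6)|0x27=0x7B67
Completed: cp=U+7B67 (starts at byte 0)
Byte[3]=D2: 2-byte lead, need 1 cont bytes. acc=0x12
Byte[4]=81: continuation. acc=(acc<<6)|0x01=0x481
Completed: cp=U+0481 (starts at byte 3)
Byte[5]=E9: 3-byte lead, need 2 cont bytes. acc=0x9
Byte[6]=90: continuation. acc=(acc<<6)|0x10=0x250
Byte[7]=98: continuation. acc=(acc<<6)|0x18=0x9418
Completed: cp=U+9418 (starts at byte 5)
Byte[8]=E2: 3-byte lead, need 2 cont bytes. acc=0x2
Byte[9]=82: continuation. acc=(acc<<6)|0x02=0x82
Byte[10]=80: continuation. acc=(acc<<6)|0x00=0x2080
Completed: cp=U+2080 (starts at byte 8)
Byte[11]=F9: INVALID lead byte (not 0xxx/110x/1110/11110)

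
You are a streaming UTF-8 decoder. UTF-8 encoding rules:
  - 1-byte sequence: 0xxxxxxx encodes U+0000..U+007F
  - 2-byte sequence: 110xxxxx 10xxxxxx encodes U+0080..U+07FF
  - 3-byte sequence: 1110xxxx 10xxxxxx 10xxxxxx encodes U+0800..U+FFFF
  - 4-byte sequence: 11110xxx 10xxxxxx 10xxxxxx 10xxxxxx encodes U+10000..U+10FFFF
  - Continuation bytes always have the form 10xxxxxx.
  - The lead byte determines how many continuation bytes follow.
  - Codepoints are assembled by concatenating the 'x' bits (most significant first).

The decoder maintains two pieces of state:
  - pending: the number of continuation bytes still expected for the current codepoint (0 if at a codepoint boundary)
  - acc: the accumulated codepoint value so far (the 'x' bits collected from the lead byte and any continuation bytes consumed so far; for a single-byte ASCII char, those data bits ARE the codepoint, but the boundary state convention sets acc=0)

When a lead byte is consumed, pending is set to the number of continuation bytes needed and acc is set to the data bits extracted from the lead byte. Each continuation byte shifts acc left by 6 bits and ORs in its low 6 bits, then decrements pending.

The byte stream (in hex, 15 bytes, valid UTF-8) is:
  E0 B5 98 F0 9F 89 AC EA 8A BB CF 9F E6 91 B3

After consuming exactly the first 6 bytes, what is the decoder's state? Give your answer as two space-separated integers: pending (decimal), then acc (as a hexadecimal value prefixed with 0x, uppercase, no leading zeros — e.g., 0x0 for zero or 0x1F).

Byte[0]=E0: 3-byte lead. pending=2, acc=0x0
Byte[1]=B5: continuation. acc=(acc<<6)|0x35=0x35, pending=1
Byte[2]=98: continuation. acc=(acc<<6)|0x18=0xD58, pending=0
Byte[3]=F0: 4-byte lead. pending=3, acc=0x0
Byte[4]=9F: continuation. acc=(acc<<6)|0x1F=0x1F, pending=2
Byte[5]=89: continuation. acc=(acc<<6)|0x09=0x7C9, pending=1

Answer: 1 0x7C9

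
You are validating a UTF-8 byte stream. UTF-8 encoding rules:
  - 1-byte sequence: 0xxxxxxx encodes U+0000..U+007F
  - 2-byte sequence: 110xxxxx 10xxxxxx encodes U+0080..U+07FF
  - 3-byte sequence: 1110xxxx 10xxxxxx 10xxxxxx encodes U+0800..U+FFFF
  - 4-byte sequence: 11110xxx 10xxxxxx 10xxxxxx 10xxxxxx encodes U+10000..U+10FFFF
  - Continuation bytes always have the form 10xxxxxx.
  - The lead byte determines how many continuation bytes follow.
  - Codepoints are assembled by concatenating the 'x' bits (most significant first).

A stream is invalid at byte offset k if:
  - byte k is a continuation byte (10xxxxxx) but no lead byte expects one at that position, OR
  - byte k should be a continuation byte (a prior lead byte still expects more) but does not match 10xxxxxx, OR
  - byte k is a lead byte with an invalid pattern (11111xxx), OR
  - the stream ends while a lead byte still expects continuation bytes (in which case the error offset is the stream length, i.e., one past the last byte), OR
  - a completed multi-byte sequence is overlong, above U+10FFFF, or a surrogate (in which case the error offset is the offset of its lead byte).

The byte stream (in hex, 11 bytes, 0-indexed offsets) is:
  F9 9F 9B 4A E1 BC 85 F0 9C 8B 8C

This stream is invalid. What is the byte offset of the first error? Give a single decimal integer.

Answer: 0

Derivation:
Byte[0]=F9: INVALID lead byte (not 0xxx/110x/1110/11110)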